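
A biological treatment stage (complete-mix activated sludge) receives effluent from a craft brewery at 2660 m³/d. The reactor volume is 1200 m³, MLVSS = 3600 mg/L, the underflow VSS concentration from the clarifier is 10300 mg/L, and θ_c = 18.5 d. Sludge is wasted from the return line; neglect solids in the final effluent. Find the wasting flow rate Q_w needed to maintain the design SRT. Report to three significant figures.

Q_w ≈ 22.7 m³/d

θ_c = V·X/(Q_w·X_r) when wasting from the recycle, so Q_w = V·X/(θ_c·X_r) = 1200 × 3600 / (18.5 × 10300) = 22.67 m³/d.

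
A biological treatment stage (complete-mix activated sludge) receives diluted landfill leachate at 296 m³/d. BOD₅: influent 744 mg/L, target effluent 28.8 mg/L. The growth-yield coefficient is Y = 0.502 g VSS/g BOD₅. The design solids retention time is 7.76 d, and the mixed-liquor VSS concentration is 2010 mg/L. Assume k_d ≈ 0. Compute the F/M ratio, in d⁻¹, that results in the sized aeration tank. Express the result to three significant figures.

F/M ≈ 0.267 d⁻¹

Biomass mass balance (decay neglected): V·X = Y·Q·(S₀ − S)·θ_c, so V = 0.502 × 296 × (744 − 28.8) × 7.76 / 2010 = 410.3 m³.
F/M = applied load / biomass = Q·S₀/(V·X) = 296 × 744 / (410.3 × 2010) = 0.2670 d⁻¹.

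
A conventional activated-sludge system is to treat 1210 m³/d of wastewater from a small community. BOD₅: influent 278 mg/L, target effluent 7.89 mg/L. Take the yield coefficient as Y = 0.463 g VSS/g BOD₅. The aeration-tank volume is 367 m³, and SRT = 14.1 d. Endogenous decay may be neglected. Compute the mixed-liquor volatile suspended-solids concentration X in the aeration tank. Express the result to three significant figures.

From V·X = Y·Q·(S₀ − S)·θ_c (decay neglected): X = 0.463 × 1210 × (278 − 7.89) × 14.1 / 367 = 5814 mg/L.

X ≈ 5810 mg/L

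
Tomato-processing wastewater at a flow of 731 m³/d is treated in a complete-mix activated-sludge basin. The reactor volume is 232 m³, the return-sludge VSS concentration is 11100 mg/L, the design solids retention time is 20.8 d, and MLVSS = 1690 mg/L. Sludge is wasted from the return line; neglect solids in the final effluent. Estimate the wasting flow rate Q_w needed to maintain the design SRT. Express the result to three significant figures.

Q_w = (V·X)/(θ_c X_r) = 232.0 × 1690 / (20.8 × 11100) = 1.698 m³/d.

Q_w ≈ 1.70 m³/d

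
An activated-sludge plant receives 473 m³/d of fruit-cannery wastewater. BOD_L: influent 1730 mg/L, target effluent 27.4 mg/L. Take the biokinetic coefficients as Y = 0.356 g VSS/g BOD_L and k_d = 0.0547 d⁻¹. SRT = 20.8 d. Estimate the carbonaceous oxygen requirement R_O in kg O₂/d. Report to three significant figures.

R_O ≈ 615 kg O₂/d

Observed yield with endogenous decay: Y_obs = Y / (1 + k_d·θ_c) = 0.356 / (1 + 0.0547 × 20.8) = 0.356 / 2.138 = 0.1665 g VSS/g BOD_L.
Mass of BOD_L removed per day: Q(S₀ − S) = 473 × 1703 g/m³ = 805.3 kg/d.
P_X = Y_obs·Q·(S₀ − S) = 0.1665 × 805.3 = 134.1 kg VSS/d.
R_O = Q·ΔS − 1.42 P_X = 805.3 − 190.4 = 614.9 kg O₂/d.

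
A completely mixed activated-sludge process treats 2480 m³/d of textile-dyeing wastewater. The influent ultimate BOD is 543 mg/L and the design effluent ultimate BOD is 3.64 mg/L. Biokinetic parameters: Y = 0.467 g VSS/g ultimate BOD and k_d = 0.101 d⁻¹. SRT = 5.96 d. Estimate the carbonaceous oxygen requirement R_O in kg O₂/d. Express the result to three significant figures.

R_O ≈ 784 kg O₂/d

Correct the yield for decay: Y_obs = Y/(1 + k_d θ_c) = 0.467 / (1 + 0.101 × 5.96) = 0.467 / 1.602 = 0.2915.
ΔS = 543 − 3.64 = 539.4 mg/L, so the substrate removal rate is 2480 × 539.4/1000 = 1338 kg ultimate BOD/d.
P_X = Y_obs·Q·(S₀ − S) = 0.2915 × 1338 = 389.9 kg VSS/d.
R_O = Q·(S₀ − S) − 1.42·P_X = 1338 − 1.42 × 389.9 = 783.9 kg O₂/d.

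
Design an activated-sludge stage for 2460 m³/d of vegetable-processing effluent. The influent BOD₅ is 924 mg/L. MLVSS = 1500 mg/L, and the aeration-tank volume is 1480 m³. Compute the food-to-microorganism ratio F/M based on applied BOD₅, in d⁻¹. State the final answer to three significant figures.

Food-to-microorganism ratio F/M = Q S₀ / (V X) = 2460 × 924 / (1480 × 1500) = 1.024 d⁻¹.

F/M ≈ 1.02 d⁻¹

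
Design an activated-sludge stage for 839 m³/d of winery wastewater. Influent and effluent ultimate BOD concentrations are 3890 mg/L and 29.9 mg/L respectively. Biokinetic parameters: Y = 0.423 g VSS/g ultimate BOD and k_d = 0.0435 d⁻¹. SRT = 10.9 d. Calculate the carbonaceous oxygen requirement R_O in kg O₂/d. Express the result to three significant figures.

Y_obs = Y / (1 + k_d θ_c) = 0.423 / (1 + 0.0435 × 10.9) = 0.423 / 1.474 = 0.2869.
Q·(S₀ − S) = 839 × (3890 − 29.9) × 10⁻³ = 3239 kg/d removed.
Net sludge production P_X = 0.2869 × 3239 = 929.3 kg VSS/d.
R_O = Q·(S₀ − S) − 1.42·P_X = 3239 − 1.42 × 929.3 = 1919 kg O₂/d.

R_O ≈ 1920 kg O₂/d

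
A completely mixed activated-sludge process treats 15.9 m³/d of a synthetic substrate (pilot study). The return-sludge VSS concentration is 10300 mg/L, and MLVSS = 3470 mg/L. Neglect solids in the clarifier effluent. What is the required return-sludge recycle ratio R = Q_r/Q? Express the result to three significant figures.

R ≈ 0.508

Mass balance around the secondary clarifier (neglecting effluent solids): R = X / (X_r − X) = 3470 / (10300 − 3470) = 0.5081.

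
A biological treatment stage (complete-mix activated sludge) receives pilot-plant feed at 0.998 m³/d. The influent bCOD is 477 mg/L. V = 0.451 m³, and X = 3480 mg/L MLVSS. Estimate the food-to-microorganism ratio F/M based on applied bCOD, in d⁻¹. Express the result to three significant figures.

Food-to-microorganism ratio F/M = Q S₀ / (V X) = 0.998 × 477 / (0.4510 × 3480) = 0.3033 d⁻¹.

F/M ≈ 0.303 d⁻¹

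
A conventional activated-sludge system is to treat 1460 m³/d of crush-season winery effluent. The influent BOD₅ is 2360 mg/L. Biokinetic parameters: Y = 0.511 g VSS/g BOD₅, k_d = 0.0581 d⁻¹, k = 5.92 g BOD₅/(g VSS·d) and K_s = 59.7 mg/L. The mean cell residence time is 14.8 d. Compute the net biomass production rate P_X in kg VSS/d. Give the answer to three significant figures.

Effluent substrate depends only on kinetics and SRT: S = K_s(1 + k_d θ_c) / [θ_c(Yk − k_d) − 1] = 59.7 × (1 + 0.0581 × 14.8) / [14.8 × (0.511 × 5.92 − 0.0581) − 1] = 111.0 / 42.91 = 2.588 mg/L.
Correct the yield for decay: Y_obs = Y/(1 + k_d θ_c) = 0.511 / (1 + 0.0581 × 14.8) = 0.511 / 1.860 = 0.2747.
Substrate removed = Q·(S₀ − S) = 1460 m³/d × (2360 − 2.59) g/m³ = 3.44×10^6 g/d = 3442 kg/d.
Net biomass production P_X = Y_obs × Q·(S₀ − S) = 0.2747 × 3442 = 945.6 kg VSS/d.

P_X ≈ 946 kg VSS/d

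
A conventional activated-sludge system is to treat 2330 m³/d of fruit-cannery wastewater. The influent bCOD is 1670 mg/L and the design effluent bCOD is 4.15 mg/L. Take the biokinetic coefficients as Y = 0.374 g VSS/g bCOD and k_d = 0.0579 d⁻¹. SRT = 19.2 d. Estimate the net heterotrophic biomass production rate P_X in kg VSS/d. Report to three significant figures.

P_X ≈ 687 kg VSS/d

Observed yield with endogenous decay: Y_obs = Y / (1 + k_d·θ_c) = 0.374 / (1 + 0.0579 × 19.2) = 0.374 / 2.112 = 0.1771 g VSS/g bCOD.
Q·(S₀ − S) = 2330 × (1670 − 4.15) × 10⁻³ = 3881 kg/d removed.
So the net sludge growth is P_X = 0.1771 × 3881 = 687.4 kg VSS/d.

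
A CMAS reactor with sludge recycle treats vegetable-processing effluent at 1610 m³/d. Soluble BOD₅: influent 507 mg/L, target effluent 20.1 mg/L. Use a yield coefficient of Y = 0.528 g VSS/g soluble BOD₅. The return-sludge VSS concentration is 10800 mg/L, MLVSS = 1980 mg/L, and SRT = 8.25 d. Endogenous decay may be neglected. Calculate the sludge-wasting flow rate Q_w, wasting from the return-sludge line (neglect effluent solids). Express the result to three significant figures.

Q_w ≈ 38.3 m³/d

V·X = Y·Q·ΔS·θ_c gives V = 0.528 × 1610 × (507 − 20.1) × 8.25 / 1980 = 1725 m³.
θ_c = V·X/(Q_w·X_r) when wasting from the recycle, so Q_w = V·X/(θ_c·X_r) = 1725 × 1980 / (8.25 × 10800) = 38.32 m³/d.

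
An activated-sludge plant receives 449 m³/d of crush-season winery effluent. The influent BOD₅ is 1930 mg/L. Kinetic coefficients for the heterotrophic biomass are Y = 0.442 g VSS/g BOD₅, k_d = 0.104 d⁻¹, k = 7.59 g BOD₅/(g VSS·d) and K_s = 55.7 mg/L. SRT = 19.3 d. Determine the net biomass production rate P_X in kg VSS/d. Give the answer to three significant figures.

P_X ≈ 127 kg VSS/d

Effluent substrate depends only on kinetics and SRT: S = K_s(1 + k_d θ_c) / [θ_c(Yk − k_d) − 1] = 55.7 × (1 + 0.104 × 19.3) / [19.3 × (0.442 × 7.59 − 0.104) − 1] = 167.5 / 61.74 = 2.713 mg/L.
Y_obs = Y / (1 + k_d θ_c) = 0.442 / (1 + 0.104 × 19.3) = 0.442 / 3.007 = 0.1470.
Q·(S₀ − S) = 449 × (1930 − 2.71) × 10⁻³ = 865.4 kg/d removed.
Net biomass production P_X = Y_obs × Q·(S₀ − S) = 0.1470 × 865.4 = 127.2 kg VSS/d.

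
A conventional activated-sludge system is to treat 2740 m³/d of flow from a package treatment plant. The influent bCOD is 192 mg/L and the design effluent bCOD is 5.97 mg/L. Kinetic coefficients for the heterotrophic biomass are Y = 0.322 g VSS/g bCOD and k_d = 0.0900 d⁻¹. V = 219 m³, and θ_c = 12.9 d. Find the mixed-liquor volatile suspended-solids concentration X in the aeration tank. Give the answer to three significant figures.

From V·X·(1 + k_d·θ_c) = Y·Q·(S₀ − S)·θ_c: X = 0.322 × 2740 × (192 − 5.97) × 12.9 / [219 × (1 + 0.0900 × 12.9)] = 4474 mg/L.

X ≈ 4470 mg/L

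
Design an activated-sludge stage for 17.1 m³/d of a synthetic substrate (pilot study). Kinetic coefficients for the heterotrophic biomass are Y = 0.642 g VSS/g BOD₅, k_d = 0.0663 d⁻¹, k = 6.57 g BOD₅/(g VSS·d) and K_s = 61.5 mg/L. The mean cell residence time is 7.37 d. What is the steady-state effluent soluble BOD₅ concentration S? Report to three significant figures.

S ≈ 3.09 mg/L

From the Monod/SRT balance for a CMAS, S = K_s·(1+k_d θ_c)/[θ_c·(Y k − k_d) − 1] = 61.5 × (1 + 0.0663 × 7.37) / [7.37 × (0.642 × 6.57 − 0.0663) − 1] = 91.55 / 29.60 = 3.093 mg/L.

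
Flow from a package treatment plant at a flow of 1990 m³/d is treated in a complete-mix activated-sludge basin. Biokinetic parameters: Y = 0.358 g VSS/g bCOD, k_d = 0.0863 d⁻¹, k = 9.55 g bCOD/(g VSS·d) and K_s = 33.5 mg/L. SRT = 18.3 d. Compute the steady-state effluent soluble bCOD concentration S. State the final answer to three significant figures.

From the Monod/SRT balance for a CMAS, S = K_s·(1+k_d θ_c)/[θ_c·(Y k − k_d) − 1] = 33.5 × (1 + 0.0863 × 18.3) / [18.3 × (0.358 × 9.55 − 0.0863) − 1] = 86.41 / 59.99 = 1.440 mg/L.

S ≈ 1.44 mg/L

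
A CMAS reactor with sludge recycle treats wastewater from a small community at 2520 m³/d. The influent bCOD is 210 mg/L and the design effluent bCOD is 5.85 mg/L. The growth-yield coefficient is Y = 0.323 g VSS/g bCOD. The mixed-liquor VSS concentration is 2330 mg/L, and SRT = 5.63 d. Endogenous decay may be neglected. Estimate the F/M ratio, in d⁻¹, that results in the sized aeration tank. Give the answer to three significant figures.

V·X = Y·Q·ΔS·θ_c gives V = 0.323 × 2520 × (210 − 5.85) × 5.63 / 2330 = 401.5 m³.
Food-to-microorganism ratio F/M = Q S₀ / (V X) = 2520 × 210 / (401.5 × 2330) = 0.5657 d⁻¹.

F/M ≈ 0.566 d⁻¹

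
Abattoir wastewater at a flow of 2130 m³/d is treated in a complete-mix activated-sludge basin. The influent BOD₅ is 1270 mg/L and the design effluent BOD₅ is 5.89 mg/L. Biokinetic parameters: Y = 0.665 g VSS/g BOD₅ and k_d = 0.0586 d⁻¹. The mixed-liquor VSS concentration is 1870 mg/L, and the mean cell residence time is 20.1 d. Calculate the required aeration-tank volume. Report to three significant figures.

From the SRT design equation V = Y Q (S₀−S) θ_c / [X (1 + k_d θ_c)] = 0.665 × 2130 × (1270 − 5.89) × 20.1 / [1870 × (1 + 0.0586 × 20.1)] = 3.6×10^7 / 4073 = 8837 m³.

V ≈ 8840 m³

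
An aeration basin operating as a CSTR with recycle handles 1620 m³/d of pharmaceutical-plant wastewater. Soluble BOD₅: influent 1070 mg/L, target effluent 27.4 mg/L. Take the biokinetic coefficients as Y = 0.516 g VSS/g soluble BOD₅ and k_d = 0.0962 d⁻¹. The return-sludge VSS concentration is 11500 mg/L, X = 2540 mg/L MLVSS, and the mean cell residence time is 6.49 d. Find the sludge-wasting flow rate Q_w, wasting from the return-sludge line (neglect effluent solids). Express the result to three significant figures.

Steady-state biomass mass balance: V·X·(1 + k_d·θ_c) = Y·Q·(S₀ − S)·θ_c, so V = 0.516 × 1620 × (1070 − 27.4) × 6.49 / [2540 × (1 + 0.0962 × 6.49)] = 5.66×10^6 / 4126 = 1371 m³.
Wasting from the return line (neglecting effluent solids): Q_w = V·X / (θ_c·X_r) = 1371 × 2540 / (6.49 × 11500) = 46.66 m³/d.

Q_w ≈ 46.7 m³/d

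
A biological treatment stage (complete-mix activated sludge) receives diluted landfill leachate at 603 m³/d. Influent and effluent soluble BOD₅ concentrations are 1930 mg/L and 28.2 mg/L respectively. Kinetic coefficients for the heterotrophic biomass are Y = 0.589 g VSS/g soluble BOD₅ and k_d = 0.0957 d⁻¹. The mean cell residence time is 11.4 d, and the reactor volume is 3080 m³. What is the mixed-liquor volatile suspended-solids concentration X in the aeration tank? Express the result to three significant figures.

From V·X·(1 + k_d·θ_c) = Y·Q·(S₀ − S)·θ_c: X = 0.589 × 603 × (1930 − 28.2) × 11.4 / [3080 × (1 + 0.0957 × 11.4)] = 1196 mg/L.

X ≈ 1200 mg/L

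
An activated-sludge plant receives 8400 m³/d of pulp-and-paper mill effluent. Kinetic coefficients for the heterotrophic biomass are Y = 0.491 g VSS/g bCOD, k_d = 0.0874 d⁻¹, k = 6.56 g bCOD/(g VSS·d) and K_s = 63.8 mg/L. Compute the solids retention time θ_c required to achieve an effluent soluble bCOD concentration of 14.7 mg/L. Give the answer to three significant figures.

At the target effluent, Y k S/(K_s+S) = 0.491×6.56×14.7/78.50 = 0.6032 d⁻¹.
1/θ_c = 0.6032 − 0.0874 = 0.5158 d⁻¹, so θ_c = 1.939 d.

θ_c ≈ 1.94 d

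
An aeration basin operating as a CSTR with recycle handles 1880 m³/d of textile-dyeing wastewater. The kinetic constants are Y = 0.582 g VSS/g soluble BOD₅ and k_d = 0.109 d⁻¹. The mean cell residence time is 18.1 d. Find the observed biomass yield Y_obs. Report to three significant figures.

Y_obs ≈ 0.196 g VSS/g soluble BOD₅

Y_obs = Y / (1 + k_d θ_c) = 0.582 / (1 + 0.109 × 18.1) = 0.582 / 2.973 = 0.1958.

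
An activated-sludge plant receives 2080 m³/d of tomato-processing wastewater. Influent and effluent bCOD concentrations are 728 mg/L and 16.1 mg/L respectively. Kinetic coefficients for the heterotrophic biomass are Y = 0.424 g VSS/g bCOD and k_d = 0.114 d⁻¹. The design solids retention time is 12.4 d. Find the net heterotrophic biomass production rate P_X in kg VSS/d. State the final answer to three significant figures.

Correct the yield for decay: Y_obs = Y/(1 + k_d θ_c) = 0.424 / (1 + 0.114 × 12.4) = 0.424 / 2.414 = 0.1757.
ΔS = 728 − 16.1 = 711.9 mg/L, so the substrate removal rate is 2080 × 711.9/1000 = 1481 kg bCOD/d.
P_X = Y_obs · Q(S₀ − S) = 0.1757 × 1481 = 260.1 kg VSS/d.

P_X ≈ 260 kg VSS/d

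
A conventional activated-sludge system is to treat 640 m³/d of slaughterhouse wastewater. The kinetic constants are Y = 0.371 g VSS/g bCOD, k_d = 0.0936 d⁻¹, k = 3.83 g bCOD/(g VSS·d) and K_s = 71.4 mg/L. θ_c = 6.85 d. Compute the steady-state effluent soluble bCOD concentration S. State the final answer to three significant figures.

From the Monod/SRT balance for a CMAS, S = K_s·(1+k_d θ_c)/[θ_c·(Y k − k_d) − 1] = 71.4 × (1 + 0.0936 × 6.85) / [6.85 × (0.371 × 3.83 − 0.0936) − 1] = 117.2 / 8.092 = 14.48 mg/L.

S ≈ 14.5 mg/L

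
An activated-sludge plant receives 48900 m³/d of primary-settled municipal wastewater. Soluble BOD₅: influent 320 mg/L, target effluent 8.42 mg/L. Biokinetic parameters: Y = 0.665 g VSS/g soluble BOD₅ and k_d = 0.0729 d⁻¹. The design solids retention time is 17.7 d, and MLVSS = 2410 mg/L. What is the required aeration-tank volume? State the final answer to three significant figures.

V ≈ 32500 m³

Steady-state biomass mass balance: V·X·(1 + k_d·θ_c) = Y·Q·(S₀ − S)·θ_c, so V = 0.665 × 48900 × (320 − 8.42) × 17.7 / [2410 × (1 + 0.0729 × 17.7)] = 1.79×10^8 / 5520 = 32491 m³.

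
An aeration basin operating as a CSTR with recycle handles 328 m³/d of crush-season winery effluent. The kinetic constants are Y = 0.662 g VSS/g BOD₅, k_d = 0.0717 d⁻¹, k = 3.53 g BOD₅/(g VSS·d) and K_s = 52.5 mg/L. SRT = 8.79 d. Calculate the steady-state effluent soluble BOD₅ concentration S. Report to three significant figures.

S ≈ 4.53 mg/L

Effluent substrate depends only on kinetics and SRT: S = K_s(1 + k_d θ_c) / [θ_c(Yk − k_d) − 1] = 52.5 × (1 + 0.0717 × 8.79) / [8.79 × (0.662 × 3.53 − 0.0717) − 1] = 85.59 / 18.91 = 4.526 mg/L.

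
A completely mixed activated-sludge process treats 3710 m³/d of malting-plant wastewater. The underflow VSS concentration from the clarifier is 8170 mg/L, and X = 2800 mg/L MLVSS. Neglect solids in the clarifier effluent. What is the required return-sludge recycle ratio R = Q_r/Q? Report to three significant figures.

R ≈ 0.521

Solids balance on the clarifier gives (1+R)X = R·X_r, so R = X/(X_r − X) = 2800 / (8170 − 2800) = 0.5214.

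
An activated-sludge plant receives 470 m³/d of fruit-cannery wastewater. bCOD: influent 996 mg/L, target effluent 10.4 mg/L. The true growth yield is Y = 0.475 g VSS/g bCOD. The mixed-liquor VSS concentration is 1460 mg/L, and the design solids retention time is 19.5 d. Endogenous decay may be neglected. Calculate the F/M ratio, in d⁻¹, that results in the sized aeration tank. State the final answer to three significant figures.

V·X = Y·Q·ΔS·θ_c gives V = 0.475 × 470 × (996 − 10.4) × 19.5 / 1460 = 2939 m³.
F/M = applied load / biomass = Q·S₀/(V·X) = 470 × 996 / (2939 × 1460) = 0.1091 d⁻¹.

F/M ≈ 0.109 d⁻¹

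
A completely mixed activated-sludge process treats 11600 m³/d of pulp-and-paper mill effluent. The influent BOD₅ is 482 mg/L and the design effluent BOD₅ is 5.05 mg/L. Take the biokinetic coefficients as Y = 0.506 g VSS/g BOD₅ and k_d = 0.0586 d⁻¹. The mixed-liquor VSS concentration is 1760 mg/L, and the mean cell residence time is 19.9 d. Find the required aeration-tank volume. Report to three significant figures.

Rearranging the biomass balance for a CMAS with decay, V = Y·Q·ΔS·θ_c / [X·(1+k_d θ_c)] = 0.506 × 11600 × (482 − 5.05) × 19.9 / [1760 × (1 + 0.0586 × 19.9)] = 5.57×10^7 / 3812 = 14613 m³.

V ≈ 14600 m³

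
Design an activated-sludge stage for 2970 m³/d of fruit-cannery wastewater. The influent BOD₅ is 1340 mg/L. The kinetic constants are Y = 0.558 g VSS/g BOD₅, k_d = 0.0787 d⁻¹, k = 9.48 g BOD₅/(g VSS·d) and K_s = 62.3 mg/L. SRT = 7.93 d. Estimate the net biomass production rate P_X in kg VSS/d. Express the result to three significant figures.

From the Monod/SRT balance for a CMAS, S = K_s·(1+k_d θ_c)/[θ_c·(Y k − k_d) − 1] = 62.3 × (1 + 0.0787 × 7.93) / [7.93 × (0.558 × 9.48 − 0.0787) − 1] = 101.2 / 40.32 = 2.509 mg/L.
Correct the yield for decay: Y_obs = Y/(1 + k_d θ_c) = 0.558 / (1 + 0.0787 × 7.93) = 0.558 / 1.624 = 0.3436.
Q·(S₀ − S) = 2970 × (1340 − 2.51) × 10⁻³ = 3972 kg/d removed.
P_X = Y_obs · Q(S₀ − S) = 0.3436 × 3972 = 1365 kg VSS/d.

P_X ≈ 1360 kg VSS/d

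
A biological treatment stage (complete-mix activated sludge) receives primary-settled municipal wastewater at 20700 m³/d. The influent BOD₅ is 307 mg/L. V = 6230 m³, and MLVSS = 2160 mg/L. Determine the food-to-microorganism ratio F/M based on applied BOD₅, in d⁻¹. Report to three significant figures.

F/M ≈ 0.472 d⁻¹

Food-to-microorganism ratio F/M = Q S₀ / (V X) = 20700 × 307 / (6230 × 2160) = 0.4722 d⁻¹.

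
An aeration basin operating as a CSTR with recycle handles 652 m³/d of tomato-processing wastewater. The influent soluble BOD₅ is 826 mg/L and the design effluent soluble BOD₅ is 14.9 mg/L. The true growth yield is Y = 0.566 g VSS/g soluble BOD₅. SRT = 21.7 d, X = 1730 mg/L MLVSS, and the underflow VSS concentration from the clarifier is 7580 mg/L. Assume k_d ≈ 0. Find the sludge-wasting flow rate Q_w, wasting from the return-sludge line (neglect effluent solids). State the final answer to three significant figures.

Q_w ≈ 39.5 m³/d

Biomass mass balance (decay neglected): V·X = Y·Q·(S₀ − S)·θ_c, so V = 0.566 × 652 × (826 − 14.9) × 21.7 / 1730 = 3754 m³.
Wasting from the return line (neglecting effluent solids): Q_w = V·X / (θ_c·X_r) = 3754 × 1730 / (21.7 × 7580) = 39.49 m³/d.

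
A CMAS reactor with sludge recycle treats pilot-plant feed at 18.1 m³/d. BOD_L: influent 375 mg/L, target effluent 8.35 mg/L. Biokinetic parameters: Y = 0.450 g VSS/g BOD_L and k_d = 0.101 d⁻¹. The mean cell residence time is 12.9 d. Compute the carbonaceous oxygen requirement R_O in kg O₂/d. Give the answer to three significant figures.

Correct the yield for decay: Y_obs = Y/(1 + k_d θ_c) = 0.450 / (1 + 0.101 × 12.9) = 0.450 / 2.303 = 0.1954.
ΔS = 375 − 8.35 = 366.6 mg/L, so the substrate removal rate is 18.1 × 366.6/1000 = 6.636 kg BOD_L/d.
P_X = Y_obs·Q·(S₀ − S) = 0.1954 × 6.636 = 1.297 kg VSS/d.
R_O = Q·ΔS − 1.42 P_X = 6.636 − 1.841 = 4.795 kg O₂/d.

R_O ≈ 4.79 kg O₂/d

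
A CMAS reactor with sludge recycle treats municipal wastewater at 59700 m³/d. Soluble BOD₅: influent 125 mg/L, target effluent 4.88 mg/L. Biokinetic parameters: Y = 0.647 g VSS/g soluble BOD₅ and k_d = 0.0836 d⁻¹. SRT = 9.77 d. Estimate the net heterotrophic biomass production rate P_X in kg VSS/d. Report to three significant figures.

P_X ≈ 2550 kg VSS/d

Correct the yield for decay: Y_obs = Y/(1 + k_d θ_c) = 0.647 / (1 + 0.0836 × 9.77) = 0.647 / 1.817 = 0.3561.
Mass of soluble BOD₅ removed per day: Q(S₀ − S) = 59700 × 120.1 g/m³ = 7171 kg/d.
Net biomass production P_X = Y_obs × Q·(S₀ − S) = 0.3561 × 7171 = 2554 kg VSS/d.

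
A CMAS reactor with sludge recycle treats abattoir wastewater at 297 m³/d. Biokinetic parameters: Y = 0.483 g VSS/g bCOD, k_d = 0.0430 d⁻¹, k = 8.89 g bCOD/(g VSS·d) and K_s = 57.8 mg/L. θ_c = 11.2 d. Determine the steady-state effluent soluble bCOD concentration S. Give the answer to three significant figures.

S ≈ 1.84 mg/L

Effluent substrate depends only on kinetics and SRT: S = K_s(1 + k_d θ_c) / [θ_c(Yk − k_d) − 1] = 57.8 × (1 + 0.0430 × 11.2) / [11.2 × (0.483 × 8.89 − 0.0430) − 1] = 85.64 / 46.61 = 1.837 mg/L.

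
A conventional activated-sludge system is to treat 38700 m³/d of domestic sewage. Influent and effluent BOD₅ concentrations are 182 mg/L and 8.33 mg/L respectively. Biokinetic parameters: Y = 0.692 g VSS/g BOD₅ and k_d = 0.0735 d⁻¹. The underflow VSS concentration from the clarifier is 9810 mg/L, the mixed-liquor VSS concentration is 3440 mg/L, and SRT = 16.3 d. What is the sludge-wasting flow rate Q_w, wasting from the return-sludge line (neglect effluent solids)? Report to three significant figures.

Q_w ≈ 216 m³/d

From the SRT design equation V = Y Q (S₀−S) θ_c / [X (1 + k_d θ_c)] = 0.692 × 38700 × (182 − 8.33) × 16.3 / [3440 × (1 + 0.0735 × 16.3)] = 7.58×10^7 / 7561 = 10026 m³.
Q_w = (V·X)/(θ_c X_r) = 10026 × 3440 / (16.3 × 9810) = 215.7 m³/d.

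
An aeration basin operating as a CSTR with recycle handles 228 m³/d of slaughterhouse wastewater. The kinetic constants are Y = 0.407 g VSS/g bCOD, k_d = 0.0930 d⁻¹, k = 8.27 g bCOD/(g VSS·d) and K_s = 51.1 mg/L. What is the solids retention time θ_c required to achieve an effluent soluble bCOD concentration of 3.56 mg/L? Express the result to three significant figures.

θ_c ≈ 7.92 d

At the target effluent, Y k S/(K_s+S) = 0.407×8.27×3.56/54.66 = 0.2192 d⁻¹.
Then 1/θ_c = μ − k_d = 0.2192 − 0.0930 = 0.1262 d⁻¹, giving θ_c = 7.923 d.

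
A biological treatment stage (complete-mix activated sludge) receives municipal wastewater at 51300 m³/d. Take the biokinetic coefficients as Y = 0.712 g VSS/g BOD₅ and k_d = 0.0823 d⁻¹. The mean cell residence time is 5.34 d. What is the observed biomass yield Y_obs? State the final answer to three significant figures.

Y_obs ≈ 0.495 g VSS/g BOD₅

Y_obs = Y / (1 + k_d θ_c) = 0.712 / (1 + 0.0823 × 5.34) = 0.712 / 1.439 = 0.4946.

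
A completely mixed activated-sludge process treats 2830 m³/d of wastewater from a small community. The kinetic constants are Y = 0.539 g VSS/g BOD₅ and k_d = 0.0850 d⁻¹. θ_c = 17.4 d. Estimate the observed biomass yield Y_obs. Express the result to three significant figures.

Y_obs ≈ 0.217 g VSS/g BOD₅

Observed yield with endogenous decay: Y_obs = Y / (1 + k_d·θ_c) = 0.539 / (1 + 0.0850 × 17.4) = 0.539 / 2.479 = 0.2174 g VSS/g BOD₅.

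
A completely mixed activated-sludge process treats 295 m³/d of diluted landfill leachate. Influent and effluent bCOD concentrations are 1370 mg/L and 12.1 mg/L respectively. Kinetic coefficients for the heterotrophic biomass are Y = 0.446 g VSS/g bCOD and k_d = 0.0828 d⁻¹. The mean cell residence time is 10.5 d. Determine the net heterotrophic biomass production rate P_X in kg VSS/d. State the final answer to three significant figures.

P_X ≈ 95.6 kg VSS/d

Y_obs = Y / (1 + k_d θ_c) = 0.446 / (1 + 0.0828 × 10.5) = 0.446 / 1.869 = 0.2386.
Substrate removed = Q·(S₀ − S) = 295 m³/d × (1370 − 12.1) g/m³ = 4.01×10^5 g/d = 400.6 kg/d.
So the net sludge growth is P_X = 0.2386 × 400.6 = 95.57 kg VSS/d.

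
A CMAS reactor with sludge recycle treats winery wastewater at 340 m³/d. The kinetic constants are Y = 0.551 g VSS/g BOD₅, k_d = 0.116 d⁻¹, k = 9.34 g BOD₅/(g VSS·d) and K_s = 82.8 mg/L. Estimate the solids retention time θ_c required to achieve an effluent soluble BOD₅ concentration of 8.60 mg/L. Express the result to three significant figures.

θ_c ≈ 2.72 d

At the target effluent, Y k S/(K_s+S) = 0.551×9.34×8.60/91.40 = 0.4842 d⁻¹.
θ_c = 1/(μ − k_d) = 1/(0.4842 − 0.116) = 1/0.3682 = 2.716 d.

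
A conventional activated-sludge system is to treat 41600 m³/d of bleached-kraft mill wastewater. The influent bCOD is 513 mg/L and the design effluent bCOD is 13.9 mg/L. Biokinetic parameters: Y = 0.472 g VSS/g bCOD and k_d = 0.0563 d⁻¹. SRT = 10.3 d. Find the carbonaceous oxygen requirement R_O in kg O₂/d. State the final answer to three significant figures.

R_O ≈ 12000 kg O₂/d

Y_obs = Y / (1 + k_d θ_c) = 0.472 / (1 + 0.0563 × 10.3) = 0.472 / 1.580 = 0.2988.
Q·(S₀ − S) = 41600 × (513 − 13.9) × 10⁻³ = 20763 kg/d removed.
Biomass synthesised: P_X = Y_obs × 20763 = 6203 kg VSS/d.
Carbonaceous O₂ demand = substrate oxidised − cell-mass equivalent = 20763 − 1.42 × 6203 = 11954 kg O₂/d.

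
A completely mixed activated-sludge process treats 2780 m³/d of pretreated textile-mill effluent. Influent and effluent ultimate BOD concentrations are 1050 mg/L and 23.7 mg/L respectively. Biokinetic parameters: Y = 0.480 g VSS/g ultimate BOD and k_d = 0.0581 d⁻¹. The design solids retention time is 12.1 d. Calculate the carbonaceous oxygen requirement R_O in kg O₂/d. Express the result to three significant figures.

Y_obs = Y / (1 + k_d θ_c) = 0.480 / (1 + 0.0581 × 12.1) = 0.480 / 1.703 = 0.2819.
Substrate removed = Q·(S₀ − S) = 2780 m³/d × (1050 − 23.7) g/m³ = 2.85×10^6 g/d = 2853 kg/d.
P_X = Y_obs·Q·(S₀ − S) = 0.2819 × 2853 = 804.2 kg VSS/d.
R_O = Q·ΔS − 1.42 P_X = 2853 − 1142 = 1711 kg O₂/d.

R_O ≈ 1710 kg O₂/d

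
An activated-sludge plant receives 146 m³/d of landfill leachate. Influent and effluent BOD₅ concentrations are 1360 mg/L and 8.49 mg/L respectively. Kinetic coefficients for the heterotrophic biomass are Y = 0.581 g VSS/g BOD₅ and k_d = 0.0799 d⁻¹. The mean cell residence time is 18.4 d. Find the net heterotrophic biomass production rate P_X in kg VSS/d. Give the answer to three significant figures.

P_X ≈ 46.4 kg VSS/d

The observed yield is Y_obs = Y/(1 + k_d·θ_c) = 0.581 / (1 + 0.0799 × 18.4) = 0.581 / 2.470 = 0.2352 g VSS per g BOD₅ removed.
Substrate removed = Q·(S₀ − S) = 146 m³/d × (1360 − 8.49) g/m³ = 1.97×10^5 g/d = 197.3 kg/d.
Net biomass production P_X = Y_obs × Q·(S₀ − S) = 0.2352 × 197.3 = 46.41 kg VSS/d.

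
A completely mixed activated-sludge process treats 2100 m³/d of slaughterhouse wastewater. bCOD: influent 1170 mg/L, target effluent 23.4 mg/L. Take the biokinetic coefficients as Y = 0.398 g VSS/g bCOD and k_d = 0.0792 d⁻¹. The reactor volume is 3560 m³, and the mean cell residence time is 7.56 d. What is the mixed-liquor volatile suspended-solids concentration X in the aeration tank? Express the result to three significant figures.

X = Y·Q·ΔS·θ_c / [V·(1 + k_d θ_c)] = 0.398 × 2100 × (1170 − 23.4) × 7.56 / [3560 × (1 + 0.0792 × 7.56)] = 1273 mg/L.

X ≈ 1270 mg/L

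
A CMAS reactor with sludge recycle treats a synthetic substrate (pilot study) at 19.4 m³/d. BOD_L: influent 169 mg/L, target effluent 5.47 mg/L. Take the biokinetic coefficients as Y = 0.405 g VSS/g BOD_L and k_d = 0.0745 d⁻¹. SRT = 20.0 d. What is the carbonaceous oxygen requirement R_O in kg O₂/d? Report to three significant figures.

Correct the yield for decay: Y_obs = Y/(1 + k_d θ_c) = 0.405 / (1 + 0.0745 × 20.0) = 0.405 / 2.490 = 0.1627.
ΔS = 169 − 5.47 = 163.5 mg/L, so the substrate removal rate is 19.4 × 163.5/1000 = 3.172 kg BOD_L/d.
Biomass synthesised: P_X = Y_obs × 3.172 = 0.5160 kg VSS/d.
R_O = Q·(S₀ − S) − 1.42·P_X = 3.172 − 1.42 × 0.5160 = 2.440 kg O₂/d.

R_O ≈ 2.44 kg O₂/d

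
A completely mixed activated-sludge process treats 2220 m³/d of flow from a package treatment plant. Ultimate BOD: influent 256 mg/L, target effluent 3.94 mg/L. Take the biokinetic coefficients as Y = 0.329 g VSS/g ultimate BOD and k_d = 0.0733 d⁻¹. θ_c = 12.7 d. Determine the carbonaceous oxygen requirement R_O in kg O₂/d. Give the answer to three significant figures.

R_O ≈ 424 kg O₂/d

Y_obs = Y / (1 + k_d θ_c) = 0.329 / (1 + 0.0733 × 12.7) = 0.329 / 1.931 = 0.1704.
Mass of ultimate BOD removed per day: Q(S₀ − S) = 2220 × 252.1 g/m³ = 559.6 kg/d.
P_X = Y_obs·Q·(S₀ − S) = 0.1704 × 559.6 = 95.34 kg VSS/d.
R_O = Q·ΔS − 1.42 P_X = 559.6 − 135.4 = 424.2 kg O₂/d.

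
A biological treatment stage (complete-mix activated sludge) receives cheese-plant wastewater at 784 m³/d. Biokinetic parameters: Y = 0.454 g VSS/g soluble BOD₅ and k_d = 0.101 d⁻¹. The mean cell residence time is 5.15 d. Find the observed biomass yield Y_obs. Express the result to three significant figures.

Y_obs ≈ 0.299 g VSS/g soluble BOD₅

Y_obs = Y / (1 + k_d θ_c) = 0.454 / (1 + 0.101 × 5.15) = 0.454 / 1.520 = 0.2987.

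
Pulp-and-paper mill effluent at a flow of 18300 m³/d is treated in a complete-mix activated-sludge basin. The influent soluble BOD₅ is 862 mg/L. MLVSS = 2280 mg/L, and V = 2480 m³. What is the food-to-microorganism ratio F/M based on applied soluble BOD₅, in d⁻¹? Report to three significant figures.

Food-to-microorganism ratio F/M = Q S₀ / (V X) = 18300 × 862 / (2480 × 2280) = 2.790 d⁻¹.

F/M ≈ 2.79 d⁻¹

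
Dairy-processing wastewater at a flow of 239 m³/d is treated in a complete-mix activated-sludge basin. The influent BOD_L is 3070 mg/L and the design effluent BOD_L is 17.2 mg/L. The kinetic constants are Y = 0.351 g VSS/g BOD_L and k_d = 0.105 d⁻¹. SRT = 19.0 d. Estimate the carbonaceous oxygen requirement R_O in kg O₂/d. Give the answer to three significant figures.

R_O ≈ 608 kg O₂/d

Correct the yield for decay: Y_obs = Y/(1 + k_d θ_c) = 0.351 / (1 + 0.105 × 19.0) = 0.351 / 2.995 = 0.1172.
Mass of BOD_L removed per day: Q(S₀ − S) = 239 × 3053 g/m³ = 729.6 kg/d.
P_X = Y_obs·Q·(S₀ − S) = 0.1172 × 729.6 = 85.51 kg VSS/d.
R_O = Q·ΔS − 1.42 P_X = 729.6 − 121.4 = 608.2 kg O₂/d.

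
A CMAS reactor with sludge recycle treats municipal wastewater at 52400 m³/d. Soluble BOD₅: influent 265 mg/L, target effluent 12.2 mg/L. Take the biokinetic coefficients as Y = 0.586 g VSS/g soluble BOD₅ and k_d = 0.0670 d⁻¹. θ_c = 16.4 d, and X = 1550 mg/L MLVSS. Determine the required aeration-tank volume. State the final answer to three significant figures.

Steady-state biomass mass balance: V·X·(1 + k_d·θ_c) = Y·Q·(S₀ − S)·θ_c, so V = 0.586 × 52400 × (265 − 12.2) × 16.4 / [1550 × (1 + 0.0670 × 16.4)] = 1.27×10^8 / 3253 = 39133 m³.

V ≈ 39100 m³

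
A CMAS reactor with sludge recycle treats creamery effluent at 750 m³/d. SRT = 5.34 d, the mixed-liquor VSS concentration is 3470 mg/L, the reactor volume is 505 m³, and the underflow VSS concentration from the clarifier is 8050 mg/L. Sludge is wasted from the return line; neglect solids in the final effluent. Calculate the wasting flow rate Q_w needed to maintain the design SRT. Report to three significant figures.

Q_w ≈ 40.8 m³/d

Q_w = (V·X)/(θ_c X_r) = 505.0 × 3470 / (5.34 × 8050) = 40.76 m³/d.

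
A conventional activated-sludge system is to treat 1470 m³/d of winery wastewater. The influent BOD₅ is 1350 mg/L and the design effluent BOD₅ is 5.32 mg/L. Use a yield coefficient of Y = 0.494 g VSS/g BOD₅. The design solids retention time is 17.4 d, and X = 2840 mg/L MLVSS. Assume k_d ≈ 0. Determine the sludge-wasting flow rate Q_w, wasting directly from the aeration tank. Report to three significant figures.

Q_w ≈ 344 m³/d

With k_d = 0 the design equation reduces to V = Y Q (S₀−S) θ_c / X = 0.494 × 1470 × (1350 − 5.32) × 17.4 / 2840 = 5983 m³.
Wasting from the aeration tank: Q_w = V / θ_c = 5983 / 17.4 = 343.8 m³/d.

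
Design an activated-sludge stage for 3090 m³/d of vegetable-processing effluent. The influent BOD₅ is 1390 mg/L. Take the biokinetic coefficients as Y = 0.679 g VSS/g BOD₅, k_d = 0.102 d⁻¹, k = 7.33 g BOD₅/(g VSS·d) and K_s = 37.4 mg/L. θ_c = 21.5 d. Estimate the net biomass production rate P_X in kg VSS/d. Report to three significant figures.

Effluent substrate depends only on kinetics and SRT: S = K_s(1 + k_d θ_c) / [θ_c(Yk − k_d) − 1] = 37.4 × (1 + 0.102 × 21.5) / [21.5 × (0.679 × 7.33 − 0.102) − 1] = 119.4 / 103.8 = 1.150 mg/L.
The observed yield is Y_obs = Y/(1 + k_d·θ_c) = 0.679 / (1 + 0.102 × 21.5) = 0.679 / 3.193 = 0.2127 g VSS per g BOD₅ removed.
ΔS = 1390 − 1.15 = 1389 mg/L, so the substrate removal rate is 3090 × 1389/1000 = 4292 kg BOD₅/d.
P_X = Y_obs · Q(S₀ − S) = 0.2127 × 4292 = 912.6 kg VSS/d.

P_X ≈ 913 kg VSS/d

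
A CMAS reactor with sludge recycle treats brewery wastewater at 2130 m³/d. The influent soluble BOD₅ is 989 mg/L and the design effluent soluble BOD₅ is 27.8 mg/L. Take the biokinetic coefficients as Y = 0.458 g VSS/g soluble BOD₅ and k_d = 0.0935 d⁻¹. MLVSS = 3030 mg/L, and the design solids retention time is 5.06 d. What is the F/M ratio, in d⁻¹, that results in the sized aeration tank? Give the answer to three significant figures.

Steady-state biomass mass balance: V·X·(1 + k_d·θ_c) = Y·Q·(S₀ − S)·θ_c, so V = 0.458 × 2130 × (989 − 27.8) × 5.06 / [3030 × (1 + 0.0935 × 5.06)] = 4.74×10^6 / 4464 = 1063 m³.
F/M = Q·S₀ / (V·X) = 2130 × 989 / (1063 × 3030) = 0.6540 g soluble BOD₅·(g VSS·d)⁻¹.

F/M ≈ 0.654 d⁻¹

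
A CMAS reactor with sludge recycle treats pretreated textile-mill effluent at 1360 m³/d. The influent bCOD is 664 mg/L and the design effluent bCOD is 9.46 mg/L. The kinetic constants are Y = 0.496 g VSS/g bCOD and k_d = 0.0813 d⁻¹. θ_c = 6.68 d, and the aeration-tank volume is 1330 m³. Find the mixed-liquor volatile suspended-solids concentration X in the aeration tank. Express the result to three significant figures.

Solving the biomass balance for X: X = Y Q (S₀−S) θ_c / [V (1+k_d θ_c)] = 0.496 × 1360 × (664 − 9.46) × 6.68 / [1330 × (1 + 0.0813 × 6.68)] = 1437 mg/L.

X ≈ 1440 mg/L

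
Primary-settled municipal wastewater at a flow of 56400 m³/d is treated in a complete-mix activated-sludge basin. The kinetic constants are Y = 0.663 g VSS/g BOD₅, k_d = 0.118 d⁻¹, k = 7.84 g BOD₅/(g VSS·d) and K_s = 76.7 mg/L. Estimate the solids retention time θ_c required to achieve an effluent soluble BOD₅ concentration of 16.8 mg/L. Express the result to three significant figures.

θ_c ≈ 1.23 d

From 1/θ_c = Y·k·S/(K_s + S) − k_d: Y·k·S/(K_s+S) = 0.663 × 7.84 × 16.8 / (76.7 + 16.8) = 0.9340 d⁻¹.
1/θ_c = 0.9340 − 0.118 = 0.8160 d⁻¹, so θ_c = 1.226 d.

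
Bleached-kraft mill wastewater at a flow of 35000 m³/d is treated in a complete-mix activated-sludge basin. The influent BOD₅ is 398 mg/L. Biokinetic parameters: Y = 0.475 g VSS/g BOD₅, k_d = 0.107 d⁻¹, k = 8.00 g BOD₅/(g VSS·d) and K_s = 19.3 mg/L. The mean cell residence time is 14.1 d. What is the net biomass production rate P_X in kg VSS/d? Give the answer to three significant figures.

Effluent substrate depends only on kinetics and SRT: S = K_s(1 + k_d θ_c) / [θ_c(Yk − k_d) − 1] = 19.3 × (1 + 0.107 × 14.1) / [14.1 × (0.475 × 8.00 − 0.107) − 1] = 48.42 / 51.07 = 0.9480 mg/L.
Correct the yield for decay: Y_obs = Y/(1 + k_d θ_c) = 0.475 / (1 + 0.107 × 14.1) = 0.475 / 2.509 = 0.1893.
Substrate removed = Q·(S₀ − S) = 35000 m³/d × (398 − 0.948) g/m³ = 1.39×10^7 g/d = 13897 kg/d.
Biomass produced: P_X = Y_obs·Q·ΔS = 0.1893 × 13897 ≈ 2631 kg VSS/d.

P_X ≈ 2630 kg VSS/d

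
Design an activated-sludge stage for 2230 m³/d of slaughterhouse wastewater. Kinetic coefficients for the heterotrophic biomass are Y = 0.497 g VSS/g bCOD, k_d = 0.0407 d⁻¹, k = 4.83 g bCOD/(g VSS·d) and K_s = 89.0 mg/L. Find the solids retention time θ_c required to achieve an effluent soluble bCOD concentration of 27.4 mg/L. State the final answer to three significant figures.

From 1/θ_c = Y·k·S/(K_s + S) − k_d: Y·k·S/(K_s+S) = 0.497 × 4.83 × 27.4 / (89.0 + 27.4) = 0.5651 d⁻¹.
θ_c = 1/(μ − k_d) = 1/(0.5651 − 0.0407) = 1/0.5244 = 1.907 d.

θ_c ≈ 1.91 d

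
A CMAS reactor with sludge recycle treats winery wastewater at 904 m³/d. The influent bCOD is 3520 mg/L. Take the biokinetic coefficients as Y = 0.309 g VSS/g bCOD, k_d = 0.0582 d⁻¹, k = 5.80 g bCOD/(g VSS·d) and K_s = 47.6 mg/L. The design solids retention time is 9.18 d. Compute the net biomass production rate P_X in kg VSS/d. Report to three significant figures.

P_X ≈ 640 kg VSS/d

From the Monod/SRT balance for a CMAS, S = K_s·(1+k_d θ_c)/[θ_c·(Y k − k_d) − 1] = 47.6 × (1 + 0.0582 × 9.18) / [9.18 × (0.309 × 5.80 − 0.0582) − 1] = 73.03 / 14.92 = 4.895 mg/L.
The observed yield is Y_obs = Y/(1 + k_d·θ_c) = 0.309 / (1 + 0.0582 × 9.18) = 0.309 / 1.534 = 0.2014 g VSS per g bCOD removed.
Substrate removed = Q·(S₀ − S) = 904 m³/d × (3520 − 4.90) g/m³ = 3.18×10^6 g/d = 3178 kg/d.
P_X = Y_obs · Q(S₀ − S) = 0.2014 × 3178 = 640.0 kg VSS/d.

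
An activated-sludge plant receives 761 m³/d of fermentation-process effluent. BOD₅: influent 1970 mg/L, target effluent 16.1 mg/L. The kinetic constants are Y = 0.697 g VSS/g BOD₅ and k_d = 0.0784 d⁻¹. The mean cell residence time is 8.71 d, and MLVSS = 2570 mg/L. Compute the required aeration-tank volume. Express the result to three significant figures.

Rearranging the biomass balance for a CMAS with decay, V = Y·Q·ΔS·θ_c / [X·(1+k_d θ_c)] = 0.697 × 761 × (1970 − 16.1) × 8.71 / [2570 × (1 + 0.0784 × 8.71)] = 9.03×10^6 / 4325 = 2087 m³.

V ≈ 2090 m³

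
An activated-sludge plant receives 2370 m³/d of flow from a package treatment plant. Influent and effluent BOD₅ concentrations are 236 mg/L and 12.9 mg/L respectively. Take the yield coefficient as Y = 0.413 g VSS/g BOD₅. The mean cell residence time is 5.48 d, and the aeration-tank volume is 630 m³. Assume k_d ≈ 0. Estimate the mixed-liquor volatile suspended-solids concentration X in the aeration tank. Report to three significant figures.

X ≈ 1900 mg/L

X = Y·Q·ΔS·θ_c / V = 0.413 × 2370 × (236 − 12.9) × 5.48 / 630 = 1899 mg/L.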